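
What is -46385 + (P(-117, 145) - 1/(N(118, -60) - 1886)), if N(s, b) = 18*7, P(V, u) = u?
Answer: -81382399/1760 ≈ -46240.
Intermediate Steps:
N(s, b) = 126
-46385 + (P(-117, 145) - 1/(N(118, -60) - 1886)) = -46385 + (145 - 1/(126 - 1886)) = -46385 + (145 - 1/(-1760)) = -46385 + (145 - 1*(-1/1760)) = -46385 + (145 + 1/1760) = -46385 + 255201/1760 = -81382399/1760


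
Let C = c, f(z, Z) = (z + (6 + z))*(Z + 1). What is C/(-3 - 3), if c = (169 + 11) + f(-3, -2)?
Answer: -30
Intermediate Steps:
f(z, Z) = (1 + Z)*(6 + 2*z) (f(z, Z) = (6 + 2*z)*(1 + Z) = (1 + Z)*(6 + 2*z))
c = 180 (c = (169 + 11) + (6 + 2*(-3) + 6*(-2) + 2*(-2)*(-3)) = 180 + (6 - 6 - 12 + 12) = 180 + 0 = 180)
C = 180
C/(-3 - 3) = 180/(-3 - 3) = 180/(-6) = -⅙*180 = -30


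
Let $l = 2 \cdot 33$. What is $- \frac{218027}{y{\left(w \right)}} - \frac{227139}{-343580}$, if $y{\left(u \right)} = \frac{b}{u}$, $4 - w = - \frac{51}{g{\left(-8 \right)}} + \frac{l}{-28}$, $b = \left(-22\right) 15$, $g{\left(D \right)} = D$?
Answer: $- \frac{3535609397}{317467920} \approx -11.137$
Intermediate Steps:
$l = 66$
$b = -330$
$w = - \frac{1}{56}$ ($w = 4 - \left(- \frac{51}{-8} + \frac{66}{-28}\right) = 4 - \left(\left(-51\right) \left(- \frac{1}{8}\right) + 66 \left(- \frac{1}{28}\right)\right) = 4 - \left(\frac{51}{8} - \frac{33}{14}\right) = 4 - \frac{225}{56} = - \frac{1}{56} \approx -0.017857$)
$y{\left(u \right)} = - \frac{330}{u}$
$- \frac{218027}{y{\left(w \right)}} - \frac{227139}{-343580} = - \frac{218027}{\left(-330\right) \frac{1}{- \frac{1}{56}}} - \frac{227139}{-343580} = - \frac{218027}{\left(-330\right) \left(-56\right)} - - \frac{227139}{343580} = - \frac{218027}{18480} + \frac{227139}{343580} = - \frac{3535609397}{317467920}$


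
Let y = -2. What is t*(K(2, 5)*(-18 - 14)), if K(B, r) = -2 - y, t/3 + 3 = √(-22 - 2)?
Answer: 0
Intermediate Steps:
t = -9 + 6*I*√6 (t = -9 + 3*√(-22 - 2) = -9 + 3*√(-24) = -9 + 3*(2*I*√6) = -9 + 6*I*√6 ≈ -9.0 + 14.697*I)
K(B, r) = 0 (K(B, r) = -2 - 1*(-2) = -2 + 2 = 0)
t*(K(2, 5)*(-18 - 14)) = (-9 + 6*I*√6)*(0*(-18 - 14)) = (-9 + 6*I*√6)*(0*(-32)) = (-9 + 6*I*√6)*0 = 0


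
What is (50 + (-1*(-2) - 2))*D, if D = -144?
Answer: -7200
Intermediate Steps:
(50 + (-1*(-2) - 2))*D = (50 + (-1*(-2) - 2))*(-144) = (50 + (2 - 2))*(-144) = (50 + 0)*(-144) = 50*(-144) = -7200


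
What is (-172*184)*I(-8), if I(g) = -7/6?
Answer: 110768/3 ≈ 36923.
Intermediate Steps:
I(g) = -7/6 (I(g) = -7*⅙ = -7/6)
(-172*184)*I(-8) = -172*184*(-7/6) = -31648*(-7/6) = 110768/3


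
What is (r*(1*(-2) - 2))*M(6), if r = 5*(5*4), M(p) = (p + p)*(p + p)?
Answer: -57600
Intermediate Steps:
M(p) = 4*p² (M(p) = (2*p)*(2*p) = 4*p²)
r = 100 (r = 5*20 = 100)
(r*(1*(-2) - 2))*M(6) = (100*(1*(-2) - 2))*(4*6²) = (100*(-2 - 2))*(4*36) = (100*(-4))*144 = -400*144 = -57600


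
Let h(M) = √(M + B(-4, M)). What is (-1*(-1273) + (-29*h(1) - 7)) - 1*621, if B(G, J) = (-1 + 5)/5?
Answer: 645 - 87*√5/5 ≈ 606.09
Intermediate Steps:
B(G, J) = ⅘ (B(G, J) = 4*(⅕) = ⅘)
h(M) = √(⅘ + M) (h(M) = √(M + ⅘) = √(⅘ + M))
(-1*(-1273) + (-29*h(1) - 7)) - 1*621 = (-1*(-1273) + (-29*√(20 + 25*1)/5 - 7)) - 1*621 = (1273 + (-29*√(20 + 25)/5 - 7)) - 621 = (1273 + (-29*√45/5 - 7)) - 621 = (1273 + (-29*3*√5/5 - 7)) - 621 = (1273 + (-87*√5/5 - 7)) - 621 = (1273 + (-7 - 87*√5/5)) - 621 = (1266 - 87*√5/5) - 621 = 645 - 87*√5/5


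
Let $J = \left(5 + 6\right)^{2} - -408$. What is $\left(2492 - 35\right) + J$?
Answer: $2986$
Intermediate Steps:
$J = 529$ ($J = 11^{2} + 408 = 121 + 408 = 529$)
$\left(2492 - 35\right) + J = \left(2492 - 35\right) + 529 = 2457 + 529 = 2986$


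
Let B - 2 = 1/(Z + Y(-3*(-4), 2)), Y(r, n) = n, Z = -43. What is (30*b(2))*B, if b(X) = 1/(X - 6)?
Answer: -1215/82 ≈ -14.817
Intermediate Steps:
b(X) = 1/(-6 + X)
B = 81/41 (B = 2 + 1/(-43 + 2) = 2 + 1/(-41) = 2 - 1/41 = 81/41 ≈ 1.9756)
(30*b(2))*B = (30/(-6 + 2))*(81/41) = (30/(-4))*(81/41) = (30*(-¼))*(81/41) = -15/2*81/41 = -1215/82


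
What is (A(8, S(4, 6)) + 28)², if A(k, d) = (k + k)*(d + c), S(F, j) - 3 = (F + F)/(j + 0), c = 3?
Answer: 190096/9 ≈ 21122.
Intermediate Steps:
S(F, j) = 3 + 2*F/j (S(F, j) = 3 + (F + F)/(j + 0) = 3 + (2*F)/j = 3 + 2*F/j)
A(k, d) = 2*k*(3 + d) (A(k, d) = (k + k)*(d + 3) = (2*k)*(3 + d) = 2*k*(3 + d))
(A(8, S(4, 6)) + 28)² = (2*8*(3 + (3 + 2*4/6)) + 28)² = (2*8*(3 + (3 + 2*4*(⅙))) + 28)² = (2*8*(3 + (3 + 4/3)) + 28)² = (2*8*(3 + 13/3) + 28)² = (2*8*(22/3) + 28)² = (352/3 + 28)² = (436/3)² = 190096/9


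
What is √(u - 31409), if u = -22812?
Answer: I*√54221 ≈ 232.85*I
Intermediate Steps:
√(u - 31409) = √(-22812 - 31409) = √(-54221) = I*√54221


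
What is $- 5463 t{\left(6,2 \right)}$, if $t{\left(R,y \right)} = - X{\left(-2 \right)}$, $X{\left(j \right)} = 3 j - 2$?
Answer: $-43704$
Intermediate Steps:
$X{\left(j \right)} = -2 + 3 j$
$t{\left(R,y \right)} = 8$ ($t{\left(R,y \right)} = - (-2 + 3 \left(-2\right)) = - (-2 - 6) = \left(-1\right) \left(-8\right) = 8$)
$- 5463 t{\left(6,2 \right)} = \left(-5463\right) 8 = -43704$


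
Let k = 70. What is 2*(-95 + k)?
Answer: -50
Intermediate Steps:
2*(-95 + k) = 2*(-95 + 70) = 2*(-25) = -50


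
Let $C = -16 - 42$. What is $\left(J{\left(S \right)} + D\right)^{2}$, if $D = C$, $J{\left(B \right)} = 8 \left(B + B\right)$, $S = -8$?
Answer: $34596$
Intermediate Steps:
$J{\left(B \right)} = 16 B$ ($J{\left(B \right)} = 8 \cdot 2 B = 16 B$)
$C = -58$ ($C = -16 - 42 = -58$)
$D = -58$
$\left(J{\left(S \right)} + D\right)^{2} = \left(16 \left(-8\right) - 58\right)^{2} = \left(-128 - 58\right)^{2} = \left(-186\right)^{2} = 34596$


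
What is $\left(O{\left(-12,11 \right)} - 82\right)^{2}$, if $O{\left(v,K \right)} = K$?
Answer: $5041$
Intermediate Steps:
$\left(O{\left(-12,11 \right)} - 82\right)^{2} = \left(11 - 82\right)^{2} = \left(-71\right)^{2} = 5041$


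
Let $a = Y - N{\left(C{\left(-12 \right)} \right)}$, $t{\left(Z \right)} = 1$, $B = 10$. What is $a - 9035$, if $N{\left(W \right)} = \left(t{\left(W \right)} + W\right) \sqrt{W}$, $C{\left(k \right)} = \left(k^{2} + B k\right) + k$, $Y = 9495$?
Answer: $460 - 26 \sqrt{3} \approx 414.97$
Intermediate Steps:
$C{\left(k \right)} = k^{2} + 11 k$ ($C{\left(k \right)} = \left(k^{2} + 10 k\right) + k = k^{2} + 11 k$)
$N{\left(W \right)} = \sqrt{W} \left(1 + W\right)$ ($N{\left(W \right)} = \left(1 + W\right) \sqrt{W} = \sqrt{W} \left(1 + W\right)$)
$a = 9495 - 26 \sqrt{3}$ ($a = 9495 - \sqrt{- 12 \left(11 - 12\right)} \left(1 - 12 \left(11 - 12\right)\right) = 9495 - \sqrt{\left(-12\right) \left(-1\right)} \left(1 - -12\right) = 9495 - \sqrt{12} \left(1 + 12\right) = 9495 - 2 \sqrt{3} \cdot 13 = 9495 - 26 \sqrt{3} \approx 9450.0$)
$a - 9035 = \left(9495 - 26 \sqrt{3}\right) - 9035 = 460 - 26 \sqrt{3}$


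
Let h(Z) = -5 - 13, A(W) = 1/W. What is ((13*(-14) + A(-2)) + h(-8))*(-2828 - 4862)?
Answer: 1541845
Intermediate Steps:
A(W) = 1/W
h(Z) = -18
((13*(-14) + A(-2)) + h(-8))*(-2828 - 4862) = ((13*(-14) + 1/(-2)) - 18)*(-2828 - 4862) = ((-182 - ½) - 18)*(-7690) = (-365/2 - 18)*(-7690) = -401/2*(-7690) = 1541845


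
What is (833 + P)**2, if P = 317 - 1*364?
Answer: 617796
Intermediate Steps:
P = -47 (P = 317 - 364 = -47)
(833 + P)**2 = (833 - 47)**2 = 786**2 = 617796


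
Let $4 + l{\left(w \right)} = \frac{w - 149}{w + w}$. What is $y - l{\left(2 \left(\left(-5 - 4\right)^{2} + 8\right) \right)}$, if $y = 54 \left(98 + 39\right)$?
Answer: $\frac{2635083}{356} \approx 7401.9$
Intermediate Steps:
$y = 7398$ ($y = 54 \cdot 137 = 7398$)
$l{\left(w \right)} = -4 + \frac{-149 + w}{2 w}$ ($l{\left(w \right)} = -4 + \frac{w - 149}{w + w} = -4 + \frac{-149 + w}{2 w}$)
$y - l{\left(2 \left(\left(-5 - 4\right)^{2} + 8\right) \right)} = 7398 - \frac{-149 - 7 \cdot 2 \left(\left(-5 - 4\right)^{2} + 8\right)}{2 \cdot 2 \left(\left(-5 - 4\right)^{2} + 8\right)} = 7398 - \frac{-149 - 7 \cdot 2 \left(\left(-9\right)^{2} + 8\right)}{2 \cdot 2 \left(\left(-9\right)^{2} + 8\right)} = 7398 - \frac{-149 - 7 \cdot 2 \left(81 + 8\right)}{2 \cdot 2 \left(81 + 8\right)} = 7398 - \frac{-149 - 7 \cdot 2 \cdot 89}{2 \cdot 2 \cdot 89} = 7398 - \frac{-149 - 1246}{2 \cdot 178} = 7398 - \frac{1}{2} \cdot \frac{1}{178} \left(-149 - 1246\right) = 7398 - \frac{1}{2} \cdot \frac{1}{178} \left(-1395\right) = 7398 - - \frac{1395}{356} = 7398 + \frac{1395}{356} = \frac{2635083}{356}$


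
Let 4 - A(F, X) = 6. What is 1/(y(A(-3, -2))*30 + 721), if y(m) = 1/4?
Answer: 2/1457 ≈ 0.0013727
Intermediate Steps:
A(F, X) = -2 (A(F, X) = 4 - 1*6 = 4 - 6 = -2)
y(m) = 1/4
1/(y(A(-3, -2))*30 + 721) = 1/((1/4)*30 + 721) = 1/(15/2 + 721) = 1/(1457/2) = 2/1457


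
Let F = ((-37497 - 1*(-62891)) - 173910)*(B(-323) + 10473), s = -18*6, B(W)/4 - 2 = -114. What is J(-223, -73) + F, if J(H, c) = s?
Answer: -1488873008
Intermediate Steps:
B(W) = -448 (B(W) = 8 + 4*(-114) = 8 - 456 = -448)
s = -108
J(H, c) = -108
F = -1488872900 (F = ((-37497 - 1*(-62891)) - 173910)*(-448 + 10473) = ((-37497 + 62891) - 173910)*10025 = (25394 - 173910)*10025 = -148516*10025 = -1488872900)
J(-223, -73) + F = -108 - 1488872900 = -1488873008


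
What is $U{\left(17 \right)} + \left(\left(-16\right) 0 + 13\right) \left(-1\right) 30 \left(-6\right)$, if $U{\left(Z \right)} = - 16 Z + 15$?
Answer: $2083$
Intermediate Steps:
$U{\left(Z \right)} = 15 - 16 Z$
$U{\left(17 \right)} + \left(\left(-16\right) 0 + 13\right) \left(-1\right) 30 \left(-6\right) = \left(15 - 272\right) + \left(\left(-16\right) 0 + 13\right) \left(-1\right) 30 \left(-6\right) = \left(15 - 272\right) + \left(0 + 13\right) \left(\left(-30\right) \left(-6\right)\right) = -257 + 13 \cdot 180 = -257 + 2340 = 2083$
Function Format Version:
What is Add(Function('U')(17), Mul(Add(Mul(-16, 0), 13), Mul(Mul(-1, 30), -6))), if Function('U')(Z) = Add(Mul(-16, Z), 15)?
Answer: 2083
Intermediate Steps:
Function('U')(Z) = Add(15, Mul(-16, Z))
Add(Function('U')(17), Mul(Add(Mul(-16, 0), 13), Mul(Mul(-1, 30), -6))) = Add(Add(15, Mul(-16, 17)), Mul(Add(Mul(-16, 0), 13), Mul(Mul(-1, 30), -6))) = Add(Add(15, -272), Mul(Add(0, 13), Mul(-30, -6))) = Add(-257, Mul(13, 180)) = Add(-257, 2340) = 2083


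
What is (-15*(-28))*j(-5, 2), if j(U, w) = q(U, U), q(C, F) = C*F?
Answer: 10500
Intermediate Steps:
j(U, w) = U² (j(U, w) = U*U = U²)
(-15*(-28))*j(-5, 2) = -15*(-28)*(-5)² = 420*25 = 10500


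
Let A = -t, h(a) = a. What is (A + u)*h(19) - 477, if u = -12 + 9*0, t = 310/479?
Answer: -343585/479 ≈ -717.30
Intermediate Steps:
t = 310/479 (t = 310*(1/479) = 310/479 ≈ 0.64718)
A = -310/479 (A = -1*310/479 = -310/479 ≈ -0.64718)
u = -12 (u = -12 + 0 = -12)
(A + u)*h(19) - 477 = (-310/479 - 12)*19 - 477 = -6058/479*19 - 477 = -115102/479 - 477 = -343585/479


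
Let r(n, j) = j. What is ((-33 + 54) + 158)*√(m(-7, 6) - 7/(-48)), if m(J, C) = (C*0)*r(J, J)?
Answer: 179*√21/12 ≈ 68.357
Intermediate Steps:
m(J, C) = 0 (m(J, C) = (C*0)*J = 0*J = 0)
((-33 + 54) + 158)*√(m(-7, 6) - 7/(-48)) = ((-33 + 54) + 158)*√(0 - 7/(-48)) = (21 + 158)*√(0 - 7*(-1/48)) = 179*√(0 + 7/48) = 179*√(7/48) = 179*(√21/12) = 179*√21/12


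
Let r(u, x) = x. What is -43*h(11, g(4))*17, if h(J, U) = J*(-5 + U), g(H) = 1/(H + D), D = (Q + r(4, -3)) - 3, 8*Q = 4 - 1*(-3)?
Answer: 426173/9 ≈ 47353.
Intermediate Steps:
Q = 7/8 (Q = (4 - 1*(-3))/8 = (4 + 3)/8 = (1/8)*7 = 7/8 ≈ 0.87500)
D = -41/8 (D = (7/8 - 3) - 3 = -17/8 - 3 = -41/8 ≈ -5.1250)
g(H) = 1/(-41/8 + H) (g(H) = 1/(H - 41/8) = 1/(-41/8 + H))
-43*h(11, g(4))*17 = -473*(-5 + 8/(-41 + 8*4))*17 = -473*(-5 + 8/(-41 + 32))*17 = -473*(-5 + 8/(-9))*17 = -473*(-5 + 8*(-1/9))*17 = -473*(-5 - 8/9)*17 = -473*(-53)/9*17 = -43*(-583/9)*17 = (25069/9)*17 = 426173/9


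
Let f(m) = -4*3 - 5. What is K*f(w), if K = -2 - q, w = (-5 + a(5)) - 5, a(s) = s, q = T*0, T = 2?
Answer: 34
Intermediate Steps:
q = 0 (q = 2*0 = 0)
w = -5 (w = (-5 + 5) - 5 = 0 - 5 = -5)
f(m) = -17 (f(m) = -12 - 5 = -17)
K = -2 (K = -2 - 1*0 = -2 + 0 = -2)
K*f(w) = -2*(-17) = 34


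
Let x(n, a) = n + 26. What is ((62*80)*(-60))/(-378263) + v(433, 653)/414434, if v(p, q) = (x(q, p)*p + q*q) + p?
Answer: 396006063687/156765048142 ≈ 2.5261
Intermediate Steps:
x(n, a) = 26 + n
v(p, q) = p + q**2 + p*(26 + q) (v(p, q) = ((26 + q)*p + q*q) + p = (p*(26 + q) + q**2) + p = (q**2 + p*(26 + q)) + p = p + q**2 + p*(26 + q))
((62*80)*(-60))/(-378263) + v(433, 653)/414434 = ((62*80)*(-60))/(-378263) + (433 + 653**2 + 433*(26 + 653))/414434 = (4960*(-60))*(-1/378263) + (433 + 426409 + 433*679)*(1/414434) = -297600*(-1/378263) + (433 + 426409 + 294007)*(1/414434) = 297600/378263 + 720849*(1/414434) = 297600/378263 + 720849/414434 = 396006063687/156765048142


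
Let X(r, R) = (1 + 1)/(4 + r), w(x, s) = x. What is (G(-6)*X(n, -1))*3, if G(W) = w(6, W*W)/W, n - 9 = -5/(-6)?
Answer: -36/83 ≈ -0.43373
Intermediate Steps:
n = 59/6 (n = 9 - 5/(-6) = 9 - 5*(-1/6) = 9 + 5/6 = 59/6 ≈ 9.8333)
X(r, R) = 2/(4 + r)
G(W) = 6/W
(G(-6)*X(n, -1))*3 = ((6/(-6))*(2/(4 + 59/6)))*3 = ((6*(-1/6))*(2/(83/6)))*3 = -2*6/83*3 = -1*12/83*3 = -12/83*3 = -36/83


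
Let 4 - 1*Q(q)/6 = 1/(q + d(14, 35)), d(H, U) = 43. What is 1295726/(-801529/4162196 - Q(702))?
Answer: -4017833852850520/74992230409 ≈ -53577.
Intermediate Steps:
Q(q) = 24 - 6/(43 + q) (Q(q) = 24 - 6/(q + 43) = 24 - 6/(43 + q))
1295726/(-801529/4162196 - Q(702)) = 1295726/(-801529/4162196 - 6*(171 + 4*702)/(43 + 702)) = 1295726/(-801529*1/4162196 - 6*(171 + 2808)/745) = 1295726/(-801529/4162196 - 6*2979/745) = 1295726/(-801529/4162196 - 1*17874/745) = 1295726/(-801529/4162196 - 17874/745) = 1295726/(-74992230409/3100836020) = 1295726*(-3100836020/74992230409) = -4017833852850520/74992230409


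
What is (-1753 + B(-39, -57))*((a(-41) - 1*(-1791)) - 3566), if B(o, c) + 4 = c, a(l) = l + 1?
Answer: 3292410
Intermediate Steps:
a(l) = 1 + l
B(o, c) = -4 + c
(-1753 + B(-39, -57))*((a(-41) - 1*(-1791)) - 3566) = (-1753 + (-4 - 57))*(((1 - 41) - 1*(-1791)) - 3566) = (-1753 - 61)*((-40 + 1791) - 3566) = -1814*(1751 - 3566) = -1814*(-1815) = 3292410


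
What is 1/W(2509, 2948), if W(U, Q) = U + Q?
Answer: 1/5457 ≈ 0.00018325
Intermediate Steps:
W(U, Q) = Q + U
1/W(2509, 2948) = 1/(2948 + 2509) = 1/5457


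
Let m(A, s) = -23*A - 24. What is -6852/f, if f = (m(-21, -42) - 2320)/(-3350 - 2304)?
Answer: -38741208/1861 ≈ -20817.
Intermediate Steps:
m(A, s) = -24 - 23*A
f = 1861/5654 (f = ((-24 - 23*(-21)) - 2320)/(-3350 - 2304) = ((-24 + 483) - 2320)/(-5654) = (459 - 2320)*(-1/5654) = -1861*(-1/5654) = 1861/5654 ≈ 0.32915)
-6852/f = -6852/1861/5654 = -6852*5654/1861 = -38741208/1861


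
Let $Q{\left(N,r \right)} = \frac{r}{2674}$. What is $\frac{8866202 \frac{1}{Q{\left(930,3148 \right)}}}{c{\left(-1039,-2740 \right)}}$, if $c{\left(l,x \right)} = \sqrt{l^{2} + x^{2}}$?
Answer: $\frac{5927056037 \sqrt{8587121}}{6758064227} \approx 2570.0$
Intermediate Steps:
$Q{\left(N,r \right)} = \frac{r}{2674}$ ($Q{\left(N,r \right)} = r \frac{1}{2674} = \frac{r}{2674}$)
$\frac{8866202 \frac{1}{Q{\left(930,3148 \right)}}}{c{\left(-1039,-2740 \right)}} = \frac{8866202 \frac{1}{\frac{1}{2674} \cdot 3148}}{\sqrt{\left(-1039\right)^{2} + \left(-2740\right)^{2}}} = \frac{8866202 \frac{1}{\frac{1574}{1337}}}{\sqrt{1079521 + 7507600}} = \frac{8866202 \cdot \frac{1337}{1574}}{\sqrt{8587121}} = \frac{5927056037 \frac{\sqrt{8587121}}{8587121}}{787} = \frac{5927056037 \sqrt{8587121}}{6758064227}$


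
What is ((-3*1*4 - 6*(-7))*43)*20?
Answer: 25800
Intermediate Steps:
((-3*1*4 - 6*(-7))*43)*20 = ((-3*4 + 42)*43)*20 = ((-12 + 42)*43)*20 = (30*43)*20 = 1290*20 = 25800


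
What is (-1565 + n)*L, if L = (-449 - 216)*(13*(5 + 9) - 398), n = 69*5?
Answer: -175240800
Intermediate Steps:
n = 345
L = 143640 (L = -665*(13*14 - 398) = -665*(182 - 398) = -665*(-216) = 143640)
(-1565 + n)*L = (-1565 + 345)*143640 = -1220*143640 = -175240800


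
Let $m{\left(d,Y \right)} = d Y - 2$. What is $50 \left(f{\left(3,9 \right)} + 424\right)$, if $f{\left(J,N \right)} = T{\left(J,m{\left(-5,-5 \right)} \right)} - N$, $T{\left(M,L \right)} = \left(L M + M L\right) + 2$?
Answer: $27750$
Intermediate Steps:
$m{\left(d,Y \right)} = -2 + Y d$ ($m{\left(d,Y \right)} = Y d - 2 = -2 + Y d$)
$T{\left(M,L \right)} = 2 + 2 L M$ ($T{\left(M,L \right)} = \left(L M + L M\right) + 2 = 2 L M + 2 = 2 + 2 L M$)
$f{\left(J,N \right)} = 2 - N + 46 J$ ($f{\left(J,N \right)} = \left(2 + 2 \left(-2 - -25\right) J\right) - N = \left(2 + 2 \left(-2 + 25\right) J\right) - N = \left(2 + 2 \cdot 23 J\right) - N = \left(2 + 46 J\right) - N = 2 - N + 46 J$)
$50 \left(f{\left(3,9 \right)} + 424\right) = 50 \left(\left(2 - 9 + 46 \cdot 3\right) + 424\right) = 50 \left(\left(2 - 9 + 138\right) + 424\right) = 50 \left(131 + 424\right) = 50 \cdot 555 = 27750$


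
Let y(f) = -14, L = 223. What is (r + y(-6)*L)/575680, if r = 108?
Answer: -1507/287840 ≈ -0.0052355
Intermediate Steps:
(r + y(-6)*L)/575680 = (108 - 14*223)/575680 = (108 - 3122)*(1/575680) = -3014*1/575680 = -1507/287840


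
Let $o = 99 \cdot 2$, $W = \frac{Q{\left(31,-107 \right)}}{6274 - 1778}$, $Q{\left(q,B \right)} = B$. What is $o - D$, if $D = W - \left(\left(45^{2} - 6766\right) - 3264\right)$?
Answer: $- \frac{35100165}{4496} \approx -7807.0$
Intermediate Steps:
$W = - \frac{107}{4496}$ ($W = - \frac{107}{6274 - 1778} = - \frac{107}{4496} \approx -0.023799$)
$o = 198$
$D = \frac{35990373}{4496}$ ($D = - \frac{107}{4496} - \left(\left(45^{2} - 6766\right) - 3264\right) = - \frac{107}{4496} - \left(\left(2025 - 6766\right) - 3264\right) = - \frac{107}{4496} - \left(-4741 - 3264\right) = - \frac{107}{4496} - -8005 = - \frac{107}{4496} + 8005 = \frac{35990373}{4496} \approx 8005.0$)
$o - D = 198 - \frac{35990373}{4496} = - \frac{35100165}{4496}$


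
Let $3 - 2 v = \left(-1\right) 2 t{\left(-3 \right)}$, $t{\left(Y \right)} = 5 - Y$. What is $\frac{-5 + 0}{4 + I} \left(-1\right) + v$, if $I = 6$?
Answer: $10$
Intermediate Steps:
$v = \frac{19}{2}$ ($v = \frac{3}{2} - \frac{\left(-1\right) 2 \left(5 - -3\right)}{2} = \frac{3}{2} - \frac{\left(-2\right) \left(5 + 3\right)}{2} = \frac{3}{2} - \frac{\left(-2\right) 8}{2} = \frac{3}{2} - -8 = \frac{3}{2} + 8 = \frac{19}{2} \approx 9.5$)
$\frac{-5 + 0}{4 + I} \left(-1\right) + v = \frac{-5 + 0}{4 + 6} \left(-1\right) + \frac{19}{2} = \frac{1}{10} \left(-5\right) \left(-1\right) + \frac{19}{2} = \left(- \frac{1}{2}\right) \left(-1\right) + \frac{19}{2} = \frac{1}{2} + \frac{19}{2} = 10$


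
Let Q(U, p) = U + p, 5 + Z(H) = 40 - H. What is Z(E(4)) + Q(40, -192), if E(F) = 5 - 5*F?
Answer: -102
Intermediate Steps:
Z(H) = 35 - H (Z(H) = -5 + (40 - H) = 35 - H)
Z(E(4)) + Q(40, -192) = (35 - (5 - 5*4)) + (40 - 192) = (35 - (5 - 20)) - 152 = (35 - 1*(-15)) - 152 = (35 + 15) - 152 = 50 - 152 = -102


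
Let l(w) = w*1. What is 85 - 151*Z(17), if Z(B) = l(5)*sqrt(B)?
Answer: 85 - 755*sqrt(17) ≈ -3027.9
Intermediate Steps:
l(w) = w
Z(B) = 5*sqrt(B)
85 - 151*Z(17) = 85 - 755*sqrt(17)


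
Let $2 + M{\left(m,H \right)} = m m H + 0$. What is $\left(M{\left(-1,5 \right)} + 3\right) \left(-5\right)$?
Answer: $-30$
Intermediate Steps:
$M{\left(m,H \right)} = -2 + H m^{2}$ ($M{\left(m,H \right)} = -2 + \left(m m H + 0\right) = -2 + \left(m^{2} H + 0\right) = -2 + \left(H m^{2} + 0\right) = -2 + H m^{2}$)
$\left(M{\left(-1,5 \right)} + 3\right) \left(-5\right) = \left(\left(-2 + 5 \left(-1\right)^{2}\right) + 3\right) \left(-5\right) = \left(\left(-2 + 5 \cdot 1\right) + 3\right) \left(-5\right) = \left(\left(-2 + 5\right) + 3\right) \left(-5\right) = \left(3 + 3\right) \left(-5\right) = 6 \left(-5\right) = -30$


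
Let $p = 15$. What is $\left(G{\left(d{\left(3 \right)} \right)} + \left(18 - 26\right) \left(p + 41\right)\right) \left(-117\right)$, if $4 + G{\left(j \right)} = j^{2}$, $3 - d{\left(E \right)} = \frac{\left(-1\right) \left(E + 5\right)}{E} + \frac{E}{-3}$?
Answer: $47684$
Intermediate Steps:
$d{\left(E \right)} = 3 + \frac{E}{3} - \frac{-5 - E}{E}$ ($d{\left(E \right)} = 3 - \left(\frac{\left(-1\right) \left(E + 5\right)}{E} + \frac{E}{-3}\right) = 3 - \left(\frac{\left(-1\right) \left(5 + E\right)}{E} + E \left(- \frac{1}{3}\right)\right) = 3 - \left(\frac{-5 - E}{E} - \frac{E}{3}\right) = 3 - \left(- \frac{E}{3} + \frac{-5 - E}{E}\right) = 3 + \left(\frac{E}{3} - \frac{-5 - E}{E}\right) = 3 + \frac{E}{3} - \frac{-5 - E}{E}$)
$G{\left(j \right)} = -4 + j^{2}$
$\left(G{\left(d{\left(3 \right)} \right)} + \left(18 - 26\right) \left(p + 41\right)\right) \left(-117\right) = \left(\left(-4 + \left(4 + \frac{5}{3} + \frac{1}{3} \cdot 3\right)^{2}\right) + \left(18 - 26\right) \left(15 + 41\right)\right) \left(-117\right) = \left(\left(-4 + \left(4 + 5 \cdot \frac{1}{3} + 1\right)^{2}\right) - 448\right) \left(-117\right) = \left(\left(-4 + \left(4 + \frac{5}{3} + 1\right)^{2}\right) - 448\right) \left(-117\right) = \left(\left(-4 + \left(\frac{20}{3}\right)^{2}\right) - 448\right) \left(-117\right) = \left(\left(-4 + \frac{400}{9}\right) - 448\right) \left(-117\right) = \left(\frac{364}{9} - 448\right) \left(-117\right) = \left(- \frac{3668}{9}\right) \left(-117\right) = 47684$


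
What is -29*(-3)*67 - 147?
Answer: 5682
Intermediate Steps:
-29*(-3)*67 - 147 = 87*67 - 147 = 5829 - 147 = 5682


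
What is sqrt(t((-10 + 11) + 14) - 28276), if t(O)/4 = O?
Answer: 2*I*sqrt(7054) ≈ 167.98*I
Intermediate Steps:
t(O) = 4*O
sqrt(t((-10 + 11) + 14) - 28276) = sqrt(4*((-10 + 11) + 14) - 28276) = sqrt(4*(1 + 14) - 28276) = sqrt(4*15 - 28276) = sqrt(60 - 28276) = sqrt(-28216) = 2*I*sqrt(7054)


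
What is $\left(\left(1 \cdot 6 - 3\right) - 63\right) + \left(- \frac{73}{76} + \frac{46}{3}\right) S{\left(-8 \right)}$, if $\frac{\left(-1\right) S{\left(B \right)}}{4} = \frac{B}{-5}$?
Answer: $- \frac{43316}{285} \approx -151.99$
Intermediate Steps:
$S{\left(B \right)} = \frac{4 B}{5}$ ($S{\left(B \right)} = - 4 \frac{B}{-5} = - 4 B \left(- \frac{1}{5}\right) = - 4 \left(- \frac{B}{5}\right) = \frac{4 B}{5}$)
$\left(\left(1 \cdot 6 - 3\right) - 63\right) + \left(- \frac{73}{76} + \frac{46}{3}\right) S{\left(-8 \right)} = \left(\left(1 \cdot 6 - 3\right) - 63\right) + \left(- \frac{73}{76} + \frac{46}{3}\right) \frac{4}{5} \left(-8\right) = \left(\left(6 - 3\right) - 63\right) + \left(\left(-73\right) \frac{1}{76} + 46 \cdot \frac{1}{3}\right) \left(- \frac{32}{5}\right) = \left(3 - 63\right) + \left(- \frac{73}{76} + \frac{46}{3}\right) \left(- \frac{32}{5}\right) = -60 + \frac{3277}{228} \left(- \frac{32}{5}\right) = -60 - \frac{26216}{285} = - \frac{43316}{285}$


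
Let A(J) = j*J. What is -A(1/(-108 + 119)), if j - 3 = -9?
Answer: 6/11 ≈ 0.54545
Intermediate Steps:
j = -6 (j = 3 - 9 = -6)
A(J) = -6*J
-A(1/(-108 + 119)) = -(-6)/(-108 + 119) = -(-6)/11 = -1*(-6/11) = 6/11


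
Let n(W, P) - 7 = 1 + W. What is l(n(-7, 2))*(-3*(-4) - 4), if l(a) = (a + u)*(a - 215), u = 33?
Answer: -58208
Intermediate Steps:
n(W, P) = 8 + W (n(W, P) = 7 + (1 + W) = 8 + W)
l(a) = (-215 + a)*(33 + a) (l(a) = (a + 33)*(a - 215) = (33 + a)*(-215 + a) = (-215 + a)*(33 + a))
l(n(-7, 2))*(-3*(-4) - 4) = (-7095 + (8 - 7)² - 182*(8 - 7))*(-3*(-4) - 4) = (-7095 + 1² - 182*1)*(12 - 4) = (-7095 + 1 - 182)*8 = -7276*8 = -58208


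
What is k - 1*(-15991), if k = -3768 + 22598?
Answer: 34821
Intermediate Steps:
k = 18830
k - 1*(-15991) = 18830 - 1*(-15991) = 18830 + 15991 = 34821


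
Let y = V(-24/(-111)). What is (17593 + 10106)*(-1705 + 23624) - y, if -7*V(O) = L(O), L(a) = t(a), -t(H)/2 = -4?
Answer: 4249940675/7 ≈ 6.0713e+8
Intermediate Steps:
t(H) = 8 (t(H) = -2*(-4) = 8)
L(a) = 8
V(O) = -8/7 (V(O) = -⅐*8 = -8/7)
y = -8/7 ≈ -1.1429
(17593 + 10106)*(-1705 + 23624) - y = (17593 + 10106)*(-1705 + 23624) - 1*(-8/7) = 27699*21919 + 8/7 = 607134381 + 8/7 = 4249940675/7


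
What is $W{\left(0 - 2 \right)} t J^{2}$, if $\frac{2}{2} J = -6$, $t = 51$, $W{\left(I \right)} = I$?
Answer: $-3672$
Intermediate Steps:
$J = -6$
$W{\left(0 - 2 \right)} t J^{2} = \left(0 - 2\right) 51 \left(-6\right)^{2} = \left(-2\right) 51 \cdot 36 = \left(-102\right) 36 = -3672$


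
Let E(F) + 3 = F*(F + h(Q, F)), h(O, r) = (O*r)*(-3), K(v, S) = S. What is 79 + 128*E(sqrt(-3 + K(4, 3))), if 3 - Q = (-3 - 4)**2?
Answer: -305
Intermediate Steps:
Q = -46 (Q = 3 - (-3 - 4)**2 = 3 - 1*(-7)**2 = 3 - 1*49 = 3 - 49 = -46)
h(O, r) = -3*O*r
E(F) = -3 + 139*F**2 (E(F) = -3 + F*(F - 3*(-46)*F) = -3 + F*(F + 138*F) = -3 + F*(139*F) = -3 + 139*F**2)
79 + 128*E(sqrt(-3 + K(4, 3))) = 79 + 128*(-3 + 139*(sqrt(-3 + 3))**2) = 79 + 128*(-3 + 139*(sqrt(0))**2) = 79 + 128*(-3 + 139*0**2) = 79 + 128*(-3 + 139*0) = 79 + 128*(-3 + 0) = 79 + 128*(-3) = 79 - 384 = -305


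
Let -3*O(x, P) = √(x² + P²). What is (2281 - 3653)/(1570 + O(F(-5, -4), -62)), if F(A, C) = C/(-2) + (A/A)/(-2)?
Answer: -15509088/17744203 - 8232*√15385/88721015 ≈ -0.88555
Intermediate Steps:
F(A, C) = -½ - C/2 (F(A, C) = C*(-½) + 1*(-½) = -C/2 - ½ = -½ - C/2)
O(x, P) = -√(P² + x²)/3 (O(x, P) = -√(x² + P²)/3 = -√(P² + x²)/3)
(2281 - 3653)/(1570 + O(F(-5, -4), -62)) = (2281 - 3653)/(1570 - √((-62)² + (-½ - ½*(-4))²)/3) = -1372/(1570 - √(3844 + (-½ + 2)²)/3) = -1372/(1570 - √(3844 + (3/2)²)/3) = -1372/(1570 - √(3844 + 9/4)/3) = -1372/(1570 - √15385/6)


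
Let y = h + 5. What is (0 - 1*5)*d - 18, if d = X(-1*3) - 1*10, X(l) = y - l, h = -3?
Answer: 7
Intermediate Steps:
y = 2 (y = -3 + 5 = 2)
X(l) = 2 - l
d = -5 (d = (2 - (-1)*3) - 1*10 = (2 - 1*(-3)) - 10 = (2 + 3) - 10 = 5 - 10 = -5)
(0 - 1*5)*d - 18 = (0 - 1*5)*(-5) - 18 = (0 - 5)*(-5) - 18 = -5*(-5) - 18 = 25 - 18 = 7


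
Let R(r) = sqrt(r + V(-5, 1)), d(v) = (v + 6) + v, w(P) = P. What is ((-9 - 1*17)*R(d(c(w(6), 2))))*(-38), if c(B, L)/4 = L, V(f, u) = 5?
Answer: 2964*sqrt(3) ≈ 5133.8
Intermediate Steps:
c(B, L) = 4*L
d(v) = 6 + 2*v (d(v) = (6 + v) + v = 6 + 2*v)
R(r) = sqrt(5 + r) (R(r) = sqrt(r + 5) = sqrt(5 + r))
((-9 - 1*17)*R(d(c(w(6), 2))))*(-38) = ((-9 - 1*17)*sqrt(5 + (6 + 2*(4*2))))*(-38) = ((-9 - 17)*sqrt(5 + (6 + 2*8)))*(-38) = -26*sqrt(5 + (6 + 16))*(-38) = -26*sqrt(5 + 22)*(-38) = -78*sqrt(3)*(-38) = 2964*sqrt(3)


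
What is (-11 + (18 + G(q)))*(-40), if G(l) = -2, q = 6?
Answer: -200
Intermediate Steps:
(-11 + (18 + G(q)))*(-40) = (-11 + (18 - 2))*(-40) = (-11 + 16)*(-40) = 5*(-40) = -200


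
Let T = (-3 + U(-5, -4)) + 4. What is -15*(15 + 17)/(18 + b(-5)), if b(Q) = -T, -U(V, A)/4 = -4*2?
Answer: 32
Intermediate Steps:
U(V, A) = 32 (U(V, A) = -(-16)*2 = -4*(-8) = 32)
T = 33 (T = (-3 + 32) + 4 = 29 + 4 = 33)
b(Q) = -33 (b(Q) = -1*33 = -33)
-15*(15 + 17)/(18 + b(-5)) = -15*(15 + 17)/(18 - 33) = -480/(-15) = -480*(-1)/15 = -15*(-32/15) = 32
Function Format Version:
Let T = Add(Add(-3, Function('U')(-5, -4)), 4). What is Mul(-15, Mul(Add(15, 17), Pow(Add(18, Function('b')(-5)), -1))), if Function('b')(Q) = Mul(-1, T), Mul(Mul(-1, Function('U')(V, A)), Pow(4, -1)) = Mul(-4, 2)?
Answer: 32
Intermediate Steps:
Function('U')(V, A) = 32 (Function('U')(V, A) = Mul(-4, Mul(-4, 2)) = Mul(-4, -8) = 32)
T = 33 (T = Add(Add(-3, 32), 4) = Add(29, 4) = 33)
Function('b')(Q) = -33 (Function('b')(Q) = Mul(-1, 33) = -33)
Mul(-15, Mul(Add(15, 17), Pow(Add(18, Function('b')(-5)), -1))) = Mul(-15, Mul(Add(15, 17), Pow(Add(18, -33), -1))) = Mul(-15, Mul(32, Pow(-15, -1))) = Mul(-15, Mul(32, Rational(-1, 15))) = Mul(-15, Rational(-32, 15)) = 32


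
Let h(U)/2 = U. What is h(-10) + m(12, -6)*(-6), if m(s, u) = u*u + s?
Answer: -308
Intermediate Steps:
m(s, u) = s + u² (m(s, u) = u² + s = s + u²)
h(U) = 2*U
h(-10) + m(12, -6)*(-6) = 2*(-10) + (12 + (-6)²)*(-6) = -20 + (12 + 36)*(-6) = -20 + 48*(-6) = -20 - 288 = -308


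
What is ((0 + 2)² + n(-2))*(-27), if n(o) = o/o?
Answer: -135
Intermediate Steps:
n(o) = 1
((0 + 2)² + n(-2))*(-27) = ((0 + 2)² + 1)*(-27) = (2² + 1)*(-27) = (4 + 1)*(-27) = 5*(-27) = -135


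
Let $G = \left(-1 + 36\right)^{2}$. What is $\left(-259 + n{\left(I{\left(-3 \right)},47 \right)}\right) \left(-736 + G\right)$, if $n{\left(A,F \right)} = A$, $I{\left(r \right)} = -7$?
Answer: $-130074$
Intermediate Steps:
$G = 1225$ ($G = 35^{2} = 1225$)
$\left(-259 + n{\left(I{\left(-3 \right)},47 \right)}\right) \left(-736 + G\right) = \left(-259 - 7\right) \left(-736 + 1225\right) = \left(-266\right) 489 = -130074$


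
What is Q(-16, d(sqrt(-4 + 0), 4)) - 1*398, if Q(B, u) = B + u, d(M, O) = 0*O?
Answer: -414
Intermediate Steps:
d(M, O) = 0
Q(-16, d(sqrt(-4 + 0), 4)) - 1*398 = (-16 + 0) - 1*398 = -16 - 398 = -414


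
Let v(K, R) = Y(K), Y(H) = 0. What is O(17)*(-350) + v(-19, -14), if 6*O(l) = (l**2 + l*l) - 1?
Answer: -100975/3 ≈ -33658.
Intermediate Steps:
v(K, R) = 0
O(l) = -1/6 + l**2/3 (O(l) = ((l**2 + l*l) - 1)/6 = ((l**2 + l**2) - 1)/6 = (2*l**2 - 1)/6 = (-1 + 2*l**2)/6 = -1/6 + l**2/3)
O(17)*(-350) + v(-19, -14) = (-1/6 + (1/3)*17**2)*(-350) + 0 = (-1/6 + (1/3)*289)*(-350) + 0 = (-1/6 + 289/3)*(-350) + 0 = (577/6)*(-350) + 0 = -100975/3 + 0 = -100975/3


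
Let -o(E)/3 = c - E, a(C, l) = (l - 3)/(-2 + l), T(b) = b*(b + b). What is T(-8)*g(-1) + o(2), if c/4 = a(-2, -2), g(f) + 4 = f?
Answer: -649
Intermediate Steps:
g(f) = -4 + f
T(b) = 2*b**2 (T(b) = b*(2*b) = 2*b**2)
a(C, l) = (-3 + l)/(-2 + l)
c = 5 (c = 4*((-3 - 2)/(-2 - 2)) = 4*(-5/(-4)) = 4*(-1/4*(-5)) = 4*(5/4) = 5)
o(E) = -15 + 3*E (o(E) = -3*(5 - E) = -15 + 3*E)
T(-8)*g(-1) + o(2) = (2*(-8)**2)*(-4 - 1) + (-15 + 3*2) = (2*64)*(-5) + (-15 + 6) = 128*(-5) - 9 = -640 - 9 = -649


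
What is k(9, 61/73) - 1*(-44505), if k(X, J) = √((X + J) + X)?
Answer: 44505 + 5*√4015/73 ≈ 44509.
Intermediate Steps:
k(X, J) = √(J + 2*X) (k(X, J) = √((J + X) + X) = √(J + 2*X))
k(9, 61/73) - 1*(-44505) = √(61/73 + 2*9) - 1*(-44505) = √(61*(1/73) + 18) + 44505 = √(61/73 + 18) + 44505 = √(1375/73) + 44505 = 5*√4015/73 + 44505 = 44505 + 5*√4015/73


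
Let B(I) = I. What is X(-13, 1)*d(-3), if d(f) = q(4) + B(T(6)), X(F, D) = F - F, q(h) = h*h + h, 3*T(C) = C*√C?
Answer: 0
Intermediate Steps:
T(C) = C^(3/2)/3 (T(C) = (C*√C)/3 = C^(3/2)/3)
q(h) = h + h² (q(h) = h² + h = h + h²)
X(F, D) = 0
d(f) = 20 + 2*√6 (d(f) = 4*(1 + 4) + 6^(3/2)/3 = 4*5 + (6*√6)/3 = 20 + 2*√6)
X(-13, 1)*d(-3) = 0*(20 + 2*√6) = 0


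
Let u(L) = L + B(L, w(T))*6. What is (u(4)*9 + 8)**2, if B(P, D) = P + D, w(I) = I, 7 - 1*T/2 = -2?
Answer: 1517824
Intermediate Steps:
T = 18 (T = 14 - 2*(-2) = 14 + 4 = 18)
B(P, D) = D + P
u(L) = 108 + 7*L (u(L) = L + (18 + L)*6 = L + (108 + 6*L) = 108 + 7*L)
(u(4)*9 + 8)**2 = ((108 + 7*4)*9 + 8)**2 = ((108 + 28)*9 + 8)**2 = (136*9 + 8)**2 = (1224 + 8)**2 = 1232**2 = 1517824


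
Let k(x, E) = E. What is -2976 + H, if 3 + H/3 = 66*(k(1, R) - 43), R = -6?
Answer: -12687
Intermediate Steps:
H = -9711 (H = -9 + 3*(66*(-6 - 43)) = -9 + 3*(66*(-49)) = -9 + 3*(-3234) = -9 - 9702 = -9711)
-2976 + H = -2976 - 9711 = -12687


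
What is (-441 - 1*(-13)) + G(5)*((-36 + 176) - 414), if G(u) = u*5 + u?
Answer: -8648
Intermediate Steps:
G(u) = 6*u (G(u) = 5*u + u = 6*u)
(-441 - 1*(-13)) + G(5)*((-36 + 176) - 414) = (-441 - 1*(-13)) + (6*5)*((-36 + 176) - 414) = (-441 + 13) + 30*(140 - 414) = -428 + 30*(-274) = -428 - 8220 = -8648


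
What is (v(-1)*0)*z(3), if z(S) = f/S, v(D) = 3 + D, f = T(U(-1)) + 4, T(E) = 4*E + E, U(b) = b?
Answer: 0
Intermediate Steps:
T(E) = 5*E
f = -1 (f = 5*(-1) + 4 = -5 + 4 = -1)
z(S) = -1/S
(v(-1)*0)*z(3) = ((3 - 1)*0)*(-1/3) = (2*0)*(-1*1/3) = 0*(-1/3) = 0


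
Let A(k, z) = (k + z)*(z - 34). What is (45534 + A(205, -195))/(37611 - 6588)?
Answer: 43244/31023 ≈ 1.3939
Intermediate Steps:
A(k, z) = (-34 + z)*(k + z) (A(k, z) = (k + z)*(-34 + z) = (-34 + z)*(k + z))
(45534 + A(205, -195))/(37611 - 6588) = (45534 + ((-195)² - 34*205 - 34*(-195) + 205*(-195)))/(37611 - 6588) = (45534 + (38025 - 6970 + 6630 - 39975))/31023 = (45534 - 2290)*(1/31023) = 43244*(1/31023) = 43244/31023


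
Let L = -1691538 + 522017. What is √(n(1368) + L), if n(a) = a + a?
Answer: I*√1166785 ≈ 1080.2*I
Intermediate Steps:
n(a) = 2*a
L = -1169521
√(n(1368) + L) = √(2*1368 - 1169521) = √(2736 - 1169521) = √(-1166785) = I*√1166785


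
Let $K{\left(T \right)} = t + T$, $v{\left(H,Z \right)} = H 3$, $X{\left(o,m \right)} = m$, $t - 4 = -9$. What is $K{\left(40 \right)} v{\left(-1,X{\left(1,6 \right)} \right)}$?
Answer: $-105$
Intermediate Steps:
$t = -5$ ($t = 4 - 9 = -5$)
$v{\left(H,Z \right)} = 3 H$
$K{\left(T \right)} = -5 + T$
$K{\left(40 \right)} v{\left(-1,X{\left(1,6 \right)} \right)} = \left(-5 + 40\right) 3 \left(-1\right) = 35 \left(-3\right) = -105$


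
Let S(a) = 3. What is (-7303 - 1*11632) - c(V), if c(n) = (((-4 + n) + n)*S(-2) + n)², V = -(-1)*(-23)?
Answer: -48864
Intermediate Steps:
V = -23 (V = -1*23 = -23)
c(n) = (-12 + 7*n)² (c(n) = (((-4 + n) + n)*3 + n)² = ((-4 + 2*n)*3 + n)² = ((-12 + 6*n) + n)² = (-12 + 7*n)²)
(-7303 - 1*11632) - c(V) = (-7303 - 1*11632) - (-12 + 7*(-23))² = (-7303 - 11632) - (-12 - 161)² = -18935 - 1*(-173)² = -18935 - 1*29929 = -18935 - 29929 = -48864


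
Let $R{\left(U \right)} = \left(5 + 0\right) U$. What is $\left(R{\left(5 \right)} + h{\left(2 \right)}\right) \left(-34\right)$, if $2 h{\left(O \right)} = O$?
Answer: $-884$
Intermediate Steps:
$h{\left(O \right)} = \frac{O}{2}$
$R{\left(U \right)} = 5 U$
$\left(R{\left(5 \right)} + h{\left(2 \right)}\right) \left(-34\right) = \left(5 \cdot 5 + \frac{1}{2} \cdot 2\right) \left(-34\right) = \left(25 + 1\right) \left(-34\right) = 26 \left(-34\right) = -884$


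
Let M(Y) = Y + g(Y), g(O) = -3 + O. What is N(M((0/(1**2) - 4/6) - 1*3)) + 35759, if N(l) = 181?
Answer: 35940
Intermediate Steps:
M(Y) = -3 + 2*Y (M(Y) = Y + (-3 + Y) = -3 + 2*Y)
N(M((0/(1**2) - 4/6) - 1*3)) + 35759 = 181 + 35759 = 35940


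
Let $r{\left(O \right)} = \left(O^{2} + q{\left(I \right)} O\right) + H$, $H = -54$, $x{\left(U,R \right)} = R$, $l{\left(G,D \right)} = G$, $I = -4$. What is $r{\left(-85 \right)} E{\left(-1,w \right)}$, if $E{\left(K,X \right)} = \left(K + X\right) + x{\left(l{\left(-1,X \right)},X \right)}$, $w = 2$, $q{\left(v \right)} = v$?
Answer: $22533$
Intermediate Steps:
$r{\left(O \right)} = -54 + O^{2} - 4 O$ ($r{\left(O \right)} = \left(O^{2} - 4 O\right) - 54 = -54 + O^{2} - 4 O$)
$E{\left(K,X \right)} = K + 2 X$ ($E{\left(K,X \right)} = \left(K + X\right) + X = K + 2 X$)
$r{\left(-85 \right)} E{\left(-1,w \right)} = \left(-54 + \left(-85\right)^{2} - -340\right) \left(-1 + 2 \cdot 2\right) = \left(-54 + 7225 + 340\right) \left(-1 + 4\right) = 7511 \cdot 3 = 22533$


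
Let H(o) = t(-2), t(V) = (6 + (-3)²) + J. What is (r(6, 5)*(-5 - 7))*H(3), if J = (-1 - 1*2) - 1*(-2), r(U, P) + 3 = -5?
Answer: 1344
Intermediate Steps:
r(U, P) = -8 (r(U, P) = -3 - 5 = -8)
J = -1 (J = (-1 - 2) + 2 = -3 + 2 = -1)
t(V) = 14 (t(V) = (6 + (-3)²) - 1 = (6 + 9) - 1 = 15 - 1 = 14)
H(o) = 14
(r(6, 5)*(-5 - 7))*H(3) = -8*(-5 - 7)*14 = -8*(-12)*14 = 96*14 = 1344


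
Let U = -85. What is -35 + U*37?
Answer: -3180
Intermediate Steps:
-35 + U*37 = -35 - 85*37 = -35 - 3145 = -3180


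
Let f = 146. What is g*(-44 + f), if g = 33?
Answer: 3366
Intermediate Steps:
g*(-44 + f) = 33*(-44 + 146) = 33*102 = 3366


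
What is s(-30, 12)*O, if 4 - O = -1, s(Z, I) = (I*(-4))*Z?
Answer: 7200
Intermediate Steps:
s(Z, I) = -4*I*Z (s(Z, I) = (-4*I)*Z = -4*I*Z)
O = 5 (O = 4 - 1*(-1) = 4 + 1 = 5)
s(-30, 12)*O = -4*12*(-30)*5 = 1440*5 = 7200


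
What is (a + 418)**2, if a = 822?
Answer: 1537600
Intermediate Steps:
(a + 418)**2 = (822 + 418)**2 = 1240**2 = 1537600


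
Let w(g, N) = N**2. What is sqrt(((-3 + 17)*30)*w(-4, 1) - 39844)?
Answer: 16*I*sqrt(154) ≈ 198.55*I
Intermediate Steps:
sqrt(((-3 + 17)*30)*w(-4, 1) - 39844) = sqrt(((-3 + 17)*30)*1**2 - 39844) = sqrt((14*30)*1 - 39844) = sqrt(420*1 - 39844) = sqrt(420 - 39844) = sqrt(-39424) = 16*I*sqrt(154)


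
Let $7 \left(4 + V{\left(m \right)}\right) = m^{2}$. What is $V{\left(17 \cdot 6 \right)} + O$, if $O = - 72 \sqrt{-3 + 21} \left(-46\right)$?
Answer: $\frac{10376}{7} + 9936 \sqrt{2} \approx 15534.0$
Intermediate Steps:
$O = 9936 \sqrt{2}$ ($O = - 72 \sqrt{18} \left(-46\right) = - 72 \cdot 3 \sqrt{2} \left(-46\right) = - 216 \sqrt{2} \left(-46\right) = 9936 \sqrt{2} \approx 14052.0$)
$V{\left(m \right)} = -4 + \frac{m^{2}}{7}$
$V{\left(17 \cdot 6 \right)} + O = \left(-4 + \frac{\left(17 \cdot 6\right)^{2}}{7}\right) + 9936 \sqrt{2} = \left(-4 + \frac{102^{2}}{7}\right) + 9936 \sqrt{2} = \left(-4 + \frac{1}{7} \cdot 10404\right) + 9936 \sqrt{2} = \left(-4 + \frac{10404}{7}\right) + 9936 \sqrt{2} = \frac{10376}{7} + 9936 \sqrt{2}$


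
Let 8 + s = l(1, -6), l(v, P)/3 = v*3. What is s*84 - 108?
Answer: -24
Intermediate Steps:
l(v, P) = 9*v (l(v, P) = 3*(v*3) = 3*(3*v) = 9*v)
s = 1 (s = -8 + 9*1 = -8 + 9 = 1)
s*84 - 108 = 1*84 - 108 = 84 - 108 = -24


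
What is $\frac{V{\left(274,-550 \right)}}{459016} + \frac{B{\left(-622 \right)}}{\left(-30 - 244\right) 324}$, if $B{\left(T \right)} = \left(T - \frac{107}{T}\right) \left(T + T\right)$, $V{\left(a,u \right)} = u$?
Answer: $- \frac{5548788901}{636712569} \approx -8.7148$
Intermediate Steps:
$B{\left(T \right)} = 2 T \left(T - \frac{107}{T}\right)$ ($B{\left(T \right)} = \left(T - \frac{107}{T}\right) 2 T = 2 T \left(T - \frac{107}{T}\right)$)
$\frac{V{\left(274,-550 \right)}}{459016} + \frac{B{\left(-622 \right)}}{\left(-30 - 244\right) 324} = - \frac{550}{459016} + \frac{-214 + 2 \left(-622\right)^{2}}{\left(-30 - 244\right) 324} = \left(-550\right) \frac{1}{459016} + \frac{-214 + 2 \cdot 386884}{\left(-274\right) 324} = - \frac{275}{229508} + \frac{-214 + 773768}{-88776} = - \frac{275}{229508} + 773554 \left(- \frac{1}{88776}\right) = - \frac{275}{229508} - \frac{386777}{44388} = - \frac{5548788901}{636712569}$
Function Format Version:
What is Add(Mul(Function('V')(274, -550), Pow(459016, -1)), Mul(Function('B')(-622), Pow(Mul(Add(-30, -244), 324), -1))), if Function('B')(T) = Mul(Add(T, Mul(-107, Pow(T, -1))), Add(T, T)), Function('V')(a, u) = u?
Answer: Rational(-5548788901, 636712569) ≈ -8.7148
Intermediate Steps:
Function('B')(T) = Mul(2, T, Add(T, Mul(-107, Pow(T, -1)))) (Function('B')(T) = Mul(Add(T, Mul(-107, Pow(T, -1))), Mul(2, T)) = Mul(2, T, Add(T, Mul(-107, Pow(T, -1)))))
Add(Mul(Function('V')(274, -550), Pow(459016, -1)), Mul(Function('B')(-622), Pow(Mul(Add(-30, -244), 324), -1))) = Add(Mul(-550, Pow(459016, -1)), Mul(Add(-214, Mul(2, Pow(-622, 2))), Pow(Mul(Add(-30, -244), 324), -1))) = Add(Mul(-550, Rational(1, 459016)), Mul(Add(-214, Mul(2, 386884)), Pow(Mul(-274, 324), -1))) = Add(Rational(-275, 229508), Mul(Add(-214, 773768), Pow(-88776, -1))) = Add(Rational(-275, 229508), Mul(773554, Rational(-1, 88776))) = Add(Rational(-275, 229508), Rational(-386777, 44388)) = Rational(-5548788901, 636712569)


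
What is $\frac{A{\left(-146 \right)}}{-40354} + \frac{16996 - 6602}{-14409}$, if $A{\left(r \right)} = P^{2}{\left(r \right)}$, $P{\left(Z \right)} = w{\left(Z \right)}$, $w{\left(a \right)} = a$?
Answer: $- \frac{363290860}{290730393} \approx -1.2496$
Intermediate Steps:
$P{\left(Z \right)} = Z$
$A{\left(r \right)} = r^{2}$
$\frac{A{\left(-146 \right)}}{-40354} + \frac{16996 - 6602}{-14409} = \frac{\left(-146\right)^{2}}{-40354} + \frac{16996 - 6602}{-14409} = 21316 \left(- \frac{1}{40354}\right) + 10394 \left(- \frac{1}{14409}\right) = - \frac{10658}{20177} - \frac{10394}{14409} = - \frac{363290860}{290730393}$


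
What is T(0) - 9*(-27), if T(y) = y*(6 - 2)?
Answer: 243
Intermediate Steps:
T(y) = 4*y (T(y) = y*4 = 4*y)
T(0) - 9*(-27) = 4*0 - 9*(-27) = 0 + 243 = 243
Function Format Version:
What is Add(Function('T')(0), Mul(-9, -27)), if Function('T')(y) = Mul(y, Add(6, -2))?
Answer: 243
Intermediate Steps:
Function('T')(y) = Mul(4, y) (Function('T')(y) = Mul(y, 4) = Mul(4, y))
Add(Function('T')(0), Mul(-9, -27)) = Add(Mul(4, 0), Mul(-9, -27)) = Add(0, 243) = 243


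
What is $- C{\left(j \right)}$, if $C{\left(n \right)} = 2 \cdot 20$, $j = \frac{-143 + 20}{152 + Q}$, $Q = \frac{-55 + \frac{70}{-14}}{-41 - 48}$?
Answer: $-40$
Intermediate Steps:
$Q = \frac{60}{89}$ ($Q = \frac{-55 + 70 \left(- \frac{1}{14}\right)}{-89} = \left(-55 - 5\right) \left(- \frac{1}{89}\right) = \left(-60\right) \left(- \frac{1}{89}\right) = \frac{60}{89} \approx 0.67416$)
$j = - \frac{10947}{13588}$ ($j = \frac{-143 + 20}{152 + \frac{60}{89}} = - \frac{123}{\frac{13588}{89}} = \left(-123\right) \frac{89}{13588} = - \frac{10947}{13588} \approx -0.80564$)
$C{\left(n \right)} = 40$
$- C{\left(j \right)} = \left(-1\right) 40 = -40$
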